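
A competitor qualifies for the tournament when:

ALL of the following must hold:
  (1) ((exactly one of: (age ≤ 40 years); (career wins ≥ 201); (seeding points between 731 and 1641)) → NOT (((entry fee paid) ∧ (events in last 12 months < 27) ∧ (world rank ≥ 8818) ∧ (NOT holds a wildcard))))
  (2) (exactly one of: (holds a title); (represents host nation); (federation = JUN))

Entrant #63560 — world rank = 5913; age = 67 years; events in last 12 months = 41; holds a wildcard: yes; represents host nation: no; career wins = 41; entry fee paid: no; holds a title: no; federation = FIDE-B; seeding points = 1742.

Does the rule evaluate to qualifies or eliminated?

Atomic conditions:
  age ≤ 40 years: 67 ≤ 40 is false
  career wins ≥ 201: 41 ≥ 201 is false
  seeding points between 731 and 1641: 1742 in [731, 1641] is false
  entry fee paid: no → false
  events in last 12 months < 27: 41 < 27 is false
  world rank ≥ 8818: 5913 ≥ 8818 is false
  NOT holds a wildcard: yes → false
  holds a title: no → false
  represents host nation: no → false
  federation = JUN: FIDE-B == JUN is false
Combine:
[1.1] exactly-one(false, false, false) = false
[1.2.1] false AND false AND false AND false = false
[1.2] NOT false = true
[1] false → true (antecedent false ⇒ implication holds) = true
[2] exactly-one(false, false, false) = false
[root] true AND false = false
Overall: false → eliminated

Eliminated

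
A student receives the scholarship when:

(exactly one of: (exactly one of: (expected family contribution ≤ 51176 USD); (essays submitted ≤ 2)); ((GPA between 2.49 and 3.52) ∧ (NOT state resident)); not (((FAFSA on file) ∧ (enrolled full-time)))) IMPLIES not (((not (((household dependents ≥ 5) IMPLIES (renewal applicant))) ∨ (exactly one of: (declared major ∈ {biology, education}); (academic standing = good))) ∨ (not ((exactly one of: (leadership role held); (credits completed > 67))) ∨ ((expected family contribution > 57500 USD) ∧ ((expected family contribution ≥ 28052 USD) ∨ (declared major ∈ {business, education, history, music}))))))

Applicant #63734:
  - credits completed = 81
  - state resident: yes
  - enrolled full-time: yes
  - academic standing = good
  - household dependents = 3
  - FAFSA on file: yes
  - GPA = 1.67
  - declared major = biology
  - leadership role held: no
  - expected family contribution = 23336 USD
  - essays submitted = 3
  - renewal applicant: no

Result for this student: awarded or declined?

Atomic conditions:
  expected family contribution ≤ 51176 USD: 23336 ≤ 51176 is true
  essays submitted ≤ 2: 3 ≤ 2 is false
  GPA between 2.49 and 3.52: 1.67 in [2.49, 3.52] is false
  NOT state resident: yes → false
  FAFSA on file: yes → true
  enrolled full-time: yes → true
  household dependents ≥ 5: 3 ≥ 5 is false
  renewal applicant: no → false
  declared major ∈ {biology, education}: biology is in the set → true
  academic standing = good: good == good is true
  leadership role held: no → false
  credits completed > 67: 81 > 67 is true
  expected family contribution > 57500 USD: 23336 > 57500 is false
  expected family contribution ≥ 28052 USD: 23336 ≥ 28052 is false
  declared major ∈ {business, education, history, music}: biology is not in the set → false
Combine:
[1.1] exactly-one(true, false) = true
[1.2] false AND false = false
[1.3.1] true AND true = true
[1.3] NOT true = false
[1] exactly-one(true, false, false) = true
[2.1.1.1.1] false → false (antecedent false ⇒ implication holds) = true
[2.1.1.1] NOT true = false
[2.1.1.2] exactly-one(true, true) = false
[2.1.1] false OR false = false
[2.1.2.1.1] exactly-one(false, true) = true
[2.1.2.1] NOT true = false
[2.1.2.2.2] false OR false = false
[2.1.2.2] false AND false = false
[2.1.2] false OR false = false
[2.1] false OR false = false
[2] NOT false = true
[root] true → true = true
Overall: true → awarded

Awarded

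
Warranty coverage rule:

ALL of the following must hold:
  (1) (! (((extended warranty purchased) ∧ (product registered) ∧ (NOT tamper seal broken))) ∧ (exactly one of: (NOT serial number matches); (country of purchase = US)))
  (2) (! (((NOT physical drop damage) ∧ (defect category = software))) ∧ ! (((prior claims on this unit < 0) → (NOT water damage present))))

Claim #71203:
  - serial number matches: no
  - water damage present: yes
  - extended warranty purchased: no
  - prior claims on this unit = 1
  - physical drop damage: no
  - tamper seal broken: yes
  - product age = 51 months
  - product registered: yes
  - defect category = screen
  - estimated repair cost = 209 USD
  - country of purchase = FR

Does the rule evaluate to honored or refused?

Atomic conditions:
  extended warranty purchased: no → false
  product registered: yes → true
  NOT tamper seal broken: yes → false
  NOT serial number matches: no → true
  country of purchase = US: FR == US is false
  NOT physical drop damage: no → true
  defect category = software: screen == software is false
  prior claims on this unit < 0: 1 < 0 is false
  NOT water damage present: yes → false
Combine:
[1.1.1] false AND true AND false = false
[1.1] NOT false = true
[1.2] exactly-one(true, false) = true
[1] true AND true = true
[2.1.1] true AND false = false
[2.1] NOT false = true
[2.2.1] false → false (antecedent false ⇒ implication holds) = true
[2.2] NOT true = false
[2] true AND false = false
[root] true AND false = false
Overall: false → refused

Refused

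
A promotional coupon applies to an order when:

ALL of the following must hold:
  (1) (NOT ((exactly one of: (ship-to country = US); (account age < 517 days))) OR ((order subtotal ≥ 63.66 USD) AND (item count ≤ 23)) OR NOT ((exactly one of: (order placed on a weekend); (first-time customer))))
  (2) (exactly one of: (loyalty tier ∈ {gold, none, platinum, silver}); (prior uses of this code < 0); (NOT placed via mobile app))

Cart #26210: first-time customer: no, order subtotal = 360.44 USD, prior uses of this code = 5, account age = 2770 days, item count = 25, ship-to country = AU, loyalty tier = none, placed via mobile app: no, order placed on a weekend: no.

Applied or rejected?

Rejected

Atomic conditions:
  ship-to country = US: AU == US is false
  account age < 517 days: 2770 < 517 is false
  order subtotal ≥ 63.66 USD: 360.44 ≥ 63.66 is true
  item count ≤ 23: 25 ≤ 23 is false
  order placed on a weekend: no → false
  first-time customer: no → false
  loyalty tier ∈ {gold, none, platinum, silver}: none is in the set → true
  prior uses of this code < 0: 5 < 0 is false
  NOT placed via mobile app: no → true
Combine:
[1.1.1] exactly-one(false, false) = false
[1.1] NOT false = true
[1.2] true AND false = false
[1.3.1] exactly-one(false, false) = false
[1.3] NOT false = true
[1] true OR false OR true = true
[2] exactly-one(true, false, true) = false
[root] true AND false = false
Overall: false → rejected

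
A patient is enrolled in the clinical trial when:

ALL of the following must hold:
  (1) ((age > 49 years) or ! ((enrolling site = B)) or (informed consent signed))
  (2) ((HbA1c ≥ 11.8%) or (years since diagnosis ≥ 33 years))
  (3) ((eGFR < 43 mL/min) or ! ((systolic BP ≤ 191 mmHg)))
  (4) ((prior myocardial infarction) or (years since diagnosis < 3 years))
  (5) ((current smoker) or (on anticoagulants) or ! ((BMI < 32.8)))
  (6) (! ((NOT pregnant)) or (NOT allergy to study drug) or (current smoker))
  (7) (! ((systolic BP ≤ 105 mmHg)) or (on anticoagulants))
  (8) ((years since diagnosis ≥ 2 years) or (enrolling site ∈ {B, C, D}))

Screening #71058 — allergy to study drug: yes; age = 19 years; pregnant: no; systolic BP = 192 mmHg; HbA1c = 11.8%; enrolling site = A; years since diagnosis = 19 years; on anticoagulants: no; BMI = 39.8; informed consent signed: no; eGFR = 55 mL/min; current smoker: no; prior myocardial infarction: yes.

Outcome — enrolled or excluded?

Excluded

Atomic conditions:
  age > 49 years: 19 > 49 is false
  enrolling site = B: A == B is false
  informed consent signed: no → false
  HbA1c ≥ 11.8%: 11.8 ≥ 11.8 is true
  years since diagnosis ≥ 33 years: 19 ≥ 33 is false
  eGFR < 43 mL/min: 55 < 43 is false
  systolic BP ≤ 191 mmHg: 192 ≤ 191 is false
  prior myocardial infarction: yes → true
  years since diagnosis < 3 years: 19 < 3 is false
  current smoker: no → false
  on anticoagulants: no → false
  BMI < 32.8: 39.8 < 32.8 is false
  NOT pregnant: no → true
  NOT allergy to study drug: yes → false
  systolic BP ≤ 105 mmHg: 192 ≤ 105 is false
  years since diagnosis ≥ 2 years: 19 ≥ 2 is true
  enrolling site ∈ {B, C, D}: A is not in the set → false
Combine:
[1.2] NOT false = true
[1] false OR true OR false = true
[2] true OR false = true
[3.2] NOT false = true
[3] false OR true = true
[4] true OR false = true
[5.3] NOT false = true
[5] false OR false OR true = true
[6.1] NOT true = false
[6] false OR false OR false = false
[7.1] NOT false = true
[7] true OR false = true
[8] true OR false = true
[root] true AND true AND true AND true AND true AND false AND true AND true = false
Overall: false → excluded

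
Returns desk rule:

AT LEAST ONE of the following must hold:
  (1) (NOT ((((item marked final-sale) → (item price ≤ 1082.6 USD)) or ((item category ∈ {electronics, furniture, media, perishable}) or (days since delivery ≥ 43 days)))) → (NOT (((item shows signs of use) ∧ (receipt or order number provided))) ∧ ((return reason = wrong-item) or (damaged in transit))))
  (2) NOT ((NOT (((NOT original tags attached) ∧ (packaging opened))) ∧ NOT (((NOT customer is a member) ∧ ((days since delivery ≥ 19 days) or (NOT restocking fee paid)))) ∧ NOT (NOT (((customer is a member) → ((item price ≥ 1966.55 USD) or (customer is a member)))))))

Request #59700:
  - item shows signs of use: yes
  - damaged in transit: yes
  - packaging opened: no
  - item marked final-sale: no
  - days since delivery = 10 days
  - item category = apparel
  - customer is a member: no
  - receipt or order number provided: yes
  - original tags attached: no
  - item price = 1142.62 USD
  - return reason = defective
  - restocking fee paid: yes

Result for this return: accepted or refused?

Accepted

Atomic conditions:
  item marked final-sale: no → false
  item price ≤ 1082.6 USD: 1142.62 ≤ 1082.6 is false
  item category ∈ {electronics, furniture, media, perishable}: apparel is not in the set → false
  days since delivery ≥ 43 days: 10 ≥ 43 is false
  item shows signs of use: yes → true
  receipt or order number provided: yes → true
  return reason = wrong-item: defective == wrong-item is false
  damaged in transit: yes → true
  NOT original tags attached: no → true
  packaging opened: no → false
  NOT customer is a member: no → true
  days since delivery ≥ 19 days: 10 ≥ 19 is false
  NOT restocking fee paid: yes → false
  customer is a member: no → false
  item price ≥ 1966.55 USD: 1142.62 ≥ 1966.55 is false
Combine:
[1.1.1.1] false → false (antecedent false ⇒ implication holds) = true
[1.1.1.2] false OR false = false
[1.1.1] true OR false = true
[1.1] NOT true = false
[1.2.1.1] true AND true = true
[1.2.1] NOT true = false
[1.2.2] false OR true = true
[1.2] false AND true = false
[1] false → false (antecedent false ⇒ implication holds) = true
[2.1.1.1] true AND false = false
[2.1.1] NOT false = true
[2.1.2.1.2] false OR false = false
[2.1.2.1] true AND false = false
[2.1.2] NOT false = true
[2.1.3.1.1.2] false OR false = false
[2.1.3.1.1] false → false (antecedent false ⇒ implication holds) = true
[2.1.3.1] NOT true = false
[2.1.3] NOT false = true
[2.1] true AND true AND true = true
[2] NOT true = false
[root] true OR false = true
Overall: true → accepted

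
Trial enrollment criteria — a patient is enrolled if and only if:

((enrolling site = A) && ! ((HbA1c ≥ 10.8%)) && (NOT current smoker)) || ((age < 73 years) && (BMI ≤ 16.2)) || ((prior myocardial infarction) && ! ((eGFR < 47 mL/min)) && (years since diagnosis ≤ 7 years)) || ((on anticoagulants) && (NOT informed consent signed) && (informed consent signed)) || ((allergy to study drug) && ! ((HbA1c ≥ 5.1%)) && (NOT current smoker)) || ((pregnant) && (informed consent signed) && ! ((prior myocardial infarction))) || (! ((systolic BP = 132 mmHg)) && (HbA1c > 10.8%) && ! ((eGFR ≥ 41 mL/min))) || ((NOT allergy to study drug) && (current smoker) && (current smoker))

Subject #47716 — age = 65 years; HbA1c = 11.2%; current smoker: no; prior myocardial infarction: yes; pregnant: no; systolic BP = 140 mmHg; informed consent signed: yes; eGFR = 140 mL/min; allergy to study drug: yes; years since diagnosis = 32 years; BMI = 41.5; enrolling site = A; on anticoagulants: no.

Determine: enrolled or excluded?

Atomic conditions:
  enrolling site = A: A == A is true
  HbA1c ≥ 10.8%: 11.2 ≥ 10.8 is true
  NOT current smoker: no → true
  age < 73 years: 65 < 73 is true
  BMI ≤ 16.2: 41.5 ≤ 16.2 is false
  prior myocardial infarction: yes → true
  eGFR < 47 mL/min: 140 < 47 is false
  years since diagnosis ≤ 7 years: 32 ≤ 7 is false
  on anticoagulants: no → false
  NOT informed consent signed: yes → false
  informed consent signed: yes → true
  allergy to study drug: yes → true
  HbA1c ≥ 5.1%: 11.2 ≥ 5.1 is true
  pregnant: no → false
  systolic BP = 132 mmHg: 140 == 132 is false
  HbA1c > 10.8%: 11.2 > 10.8 is true
  eGFR ≥ 41 mL/min: 140 ≥ 41 is true
  NOT allergy to study drug: yes → false
  current smoker: no → false
Combine:
[1.2] NOT true = false
[1] true AND false AND true = false
[2] true AND false = false
[3.2] NOT false = true
[3] true AND true AND false = false
[4] false AND false AND true = false
[5.2] NOT true = false
[5] true AND false AND true = false
[6.3] NOT true = false
[6] false AND true AND false = false
[7.1] NOT false = true
[7.3] NOT true = false
[7] true AND true AND false = false
[8] false AND false AND false = false
[root] false OR false OR false OR false OR false OR false OR false OR false = false
Overall: false → excluded

Excluded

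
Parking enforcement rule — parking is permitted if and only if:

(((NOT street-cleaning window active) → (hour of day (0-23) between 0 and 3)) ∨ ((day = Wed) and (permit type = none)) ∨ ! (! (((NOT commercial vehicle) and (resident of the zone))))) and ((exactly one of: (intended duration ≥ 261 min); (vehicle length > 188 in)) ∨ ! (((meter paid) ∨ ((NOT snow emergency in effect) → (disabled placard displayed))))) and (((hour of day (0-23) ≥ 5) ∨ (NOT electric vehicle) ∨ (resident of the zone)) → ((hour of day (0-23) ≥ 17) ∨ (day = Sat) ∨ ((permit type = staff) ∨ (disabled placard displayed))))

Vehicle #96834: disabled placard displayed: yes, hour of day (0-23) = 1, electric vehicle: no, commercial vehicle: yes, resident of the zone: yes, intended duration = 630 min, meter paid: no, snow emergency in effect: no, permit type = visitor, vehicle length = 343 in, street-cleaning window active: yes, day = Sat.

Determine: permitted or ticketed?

Ticketed

Atomic conditions:
  NOT street-cleaning window active: yes → false
  hour of day (0-23) between 0 and 3: 1 in [0, 3] is true
  day = Wed: Sat == Wed is false
  permit type = none: visitor == none is false
  NOT commercial vehicle: yes → false
  resident of the zone: yes → true
  intended duration ≥ 261 min: 630 ≥ 261 is true
  vehicle length > 188 in: 343 > 188 is true
  meter paid: no → false
  NOT snow emergency in effect: no → true
  disabled placard displayed: yes → true
  hour of day (0-23) ≥ 5: 1 ≥ 5 is false
  NOT electric vehicle: no → true
  hour of day (0-23) ≥ 17: 1 ≥ 17 is false
  day = Sat: Sat == Sat is true
  permit type = staff: visitor == staff is false
Combine:
[1.1] false → true (antecedent false ⇒ implication holds) = true
[1.2] false AND false = false
[1.3.1.1] false AND true = false
[1.3.1] NOT false = true
[1.3] NOT true = false
[1] true OR false OR false = true
[2.1] exactly-one(true, true) = false
[2.2.1.2] true → true = true
[2.2.1] false OR true = true
[2.2] NOT true = false
[2] false OR false = false
[3.1] false OR true OR true = true
[3.2.3] false OR true = true
[3.2] false OR true OR true = true
[3] true → true = true
[root] true AND false AND true = false
Overall: false → ticketed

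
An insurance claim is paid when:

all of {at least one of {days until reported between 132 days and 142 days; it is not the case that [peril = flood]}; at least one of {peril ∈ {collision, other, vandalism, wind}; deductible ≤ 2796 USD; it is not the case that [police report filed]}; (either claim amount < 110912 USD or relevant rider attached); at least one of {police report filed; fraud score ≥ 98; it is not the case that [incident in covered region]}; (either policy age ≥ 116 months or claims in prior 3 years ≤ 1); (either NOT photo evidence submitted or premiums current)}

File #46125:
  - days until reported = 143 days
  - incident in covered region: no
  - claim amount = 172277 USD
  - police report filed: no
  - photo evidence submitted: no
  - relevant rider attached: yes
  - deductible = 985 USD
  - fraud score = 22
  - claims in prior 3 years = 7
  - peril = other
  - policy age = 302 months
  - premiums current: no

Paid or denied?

Atomic conditions:
  days until reported between 132 days and 142 days: 143 in [132, 142] is false
  peril = flood: other == flood is false
  peril ∈ {collision, other, vandalism, wind}: other is in the set → true
  deductible ≤ 2796 USD: 985 ≤ 2796 is true
  police report filed: no → false
  claim amount < 110912 USD: 172277 < 110912 is false
  relevant rider attached: yes → true
  fraud score ≥ 98: 22 ≥ 98 is false
  incident in covered region: no → false
  policy age ≥ 116 months: 302 ≥ 116 is true
  claims in prior 3 years ≤ 1: 7 ≤ 1 is false
  NOT photo evidence submitted: no → true
  premiums current: no → false
Combine:
[1.2] NOT false = true
[1] false OR true = true
[2.3] NOT false = true
[2] true OR true OR true = true
[3] false OR true = true
[4.3] NOT false = true
[4] false OR false OR true = true
[5] true OR false = true
[6] true OR false = true
[root] true AND true AND true AND true AND true AND true = true
Overall: true → paid

Paid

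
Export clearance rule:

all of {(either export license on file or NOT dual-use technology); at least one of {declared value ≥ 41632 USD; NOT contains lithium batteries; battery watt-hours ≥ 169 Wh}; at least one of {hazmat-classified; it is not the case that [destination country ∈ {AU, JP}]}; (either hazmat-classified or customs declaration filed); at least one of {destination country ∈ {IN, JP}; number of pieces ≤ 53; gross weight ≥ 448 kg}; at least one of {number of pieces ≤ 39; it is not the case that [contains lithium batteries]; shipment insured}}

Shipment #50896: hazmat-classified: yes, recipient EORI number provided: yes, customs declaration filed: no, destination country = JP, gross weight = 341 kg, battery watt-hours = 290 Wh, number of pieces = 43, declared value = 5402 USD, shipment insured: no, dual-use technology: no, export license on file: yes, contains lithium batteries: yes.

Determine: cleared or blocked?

Atomic conditions:
  export license on file: yes → true
  NOT dual-use technology: no → true
  declared value ≥ 41632 USD: 5402 ≥ 41632 is false
  NOT contains lithium batteries: yes → false
  battery watt-hours ≥ 169 Wh: 290 ≥ 169 is true
  hazmat-classified: yes → true
  destination country ∈ {AU, JP}: JP is in the set → true
  customs declaration filed: no → false
  destination country ∈ {IN, JP}: JP is in the set → true
  number of pieces ≤ 53: 43 ≤ 53 is true
  gross weight ≥ 448 kg: 341 ≥ 448 is false
  number of pieces ≤ 39: 43 ≤ 39 is false
  contains lithium batteries: yes → true
  shipment insured: no → false
Combine:
[1] true OR true = true
[2] false OR false OR true = true
[3.2] NOT true = false
[3] true OR false = true
[4] true OR false = true
[5] true OR true OR false = true
[6.2] NOT true = false
[6] false OR false OR false = false
[root] true AND true AND true AND true AND true AND false = false
Overall: false → blocked

Blocked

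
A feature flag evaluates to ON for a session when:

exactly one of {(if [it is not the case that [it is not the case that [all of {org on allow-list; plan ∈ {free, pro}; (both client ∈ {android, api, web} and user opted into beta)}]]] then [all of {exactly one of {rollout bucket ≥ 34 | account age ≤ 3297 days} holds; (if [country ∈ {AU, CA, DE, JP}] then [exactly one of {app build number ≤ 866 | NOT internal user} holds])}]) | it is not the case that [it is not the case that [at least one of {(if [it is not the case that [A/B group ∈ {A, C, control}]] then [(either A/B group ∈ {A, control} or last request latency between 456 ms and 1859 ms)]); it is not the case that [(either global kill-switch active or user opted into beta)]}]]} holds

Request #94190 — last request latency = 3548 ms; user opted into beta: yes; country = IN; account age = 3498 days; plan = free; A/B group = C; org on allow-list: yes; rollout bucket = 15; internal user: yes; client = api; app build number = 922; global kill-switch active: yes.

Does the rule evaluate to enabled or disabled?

Enabled

Atomic conditions:
  org on allow-list: yes → true
  plan ∈ {free, pro}: free is in the set → true
  client ∈ {android, api, web}: api is in the set → true
  user opted into beta: yes → true
  rollout bucket ≥ 34: 15 ≥ 34 is false
  account age ≤ 3297 days: 3498 ≤ 3297 is false
  country ∈ {AU, CA, DE, JP}: IN is not in the set → false
  app build number ≤ 866: 922 ≤ 866 is false
  NOT internal user: yes → false
  A/B group ∈ {A, C, control}: C is in the set → true
  A/B group ∈ {A, control}: C is not in the set → false
  last request latency between 456 ms and 1859 ms: 3548 in [456, 1859] is false
  global kill-switch active: yes → true
Combine:
[1.1.1.1.3] true AND true = true
[1.1.1.1] true AND true AND true = true
[1.1.1] NOT true = false
[1.1] NOT false = true
[1.2.1] exactly-one(false, false) = false
[1.2.2.2] exactly-one(false, false) = false
[1.2.2] false → false (antecedent false ⇒ implication holds) = true
[1.2] false AND true = false
[1] true → false = false
[2.1.1.1.1] NOT true = false
[2.1.1.1.2] false OR false = false
[2.1.1.1] false → false (antecedent false ⇒ implication holds) = true
[2.1.1.2.1] true OR true = true
[2.1.1.2] NOT true = false
[2.1.1] true OR false = true
[2.1] NOT true = false
[2] NOT false = true
[root] exactly-one(false, true) = true
Overall: true → enabled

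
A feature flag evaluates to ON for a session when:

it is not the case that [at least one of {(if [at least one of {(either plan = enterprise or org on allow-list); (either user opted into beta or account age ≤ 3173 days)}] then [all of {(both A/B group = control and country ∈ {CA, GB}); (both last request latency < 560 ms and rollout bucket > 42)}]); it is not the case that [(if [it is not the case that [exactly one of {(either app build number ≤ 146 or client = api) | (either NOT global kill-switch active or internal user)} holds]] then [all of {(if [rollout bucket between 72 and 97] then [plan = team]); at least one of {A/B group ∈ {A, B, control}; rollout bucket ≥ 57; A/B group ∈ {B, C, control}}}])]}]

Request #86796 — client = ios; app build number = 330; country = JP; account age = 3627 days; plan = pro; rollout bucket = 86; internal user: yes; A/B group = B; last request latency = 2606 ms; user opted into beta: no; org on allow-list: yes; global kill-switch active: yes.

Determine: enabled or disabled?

Enabled

Atomic conditions:
  plan = enterprise: pro == enterprise is false
  org on allow-list: yes → true
  user opted into beta: no → false
  account age ≤ 3173 days: 3627 ≤ 3173 is false
  A/B group = control: B == control is false
  country ∈ {CA, GB}: JP is not in the set → false
  last request latency < 560 ms: 2606 < 560 is false
  rollout bucket > 42: 86 > 42 is true
  app build number ≤ 146: 330 ≤ 146 is false
  client = api: ios == api is false
  NOT global kill-switch active: yes → false
  internal user: yes → true
  rollout bucket between 72 and 97: 86 in [72, 97] is true
  plan = team: pro == team is false
  A/B group ∈ {A, B, control}: B is in the set → true
  rollout bucket ≥ 57: 86 ≥ 57 is true
  A/B group ∈ {B, C, control}: B is in the set → true
Combine:
[1.1.1.1] false OR true = true
[1.1.1.2] false OR false = false
[1.1.1] true OR false = true
[1.1.2.1] false AND false = false
[1.1.2.2] false AND true = false
[1.1.2] false AND false = false
[1.1] true → false = false
[1.2.1.1.1.1] false OR false = false
[1.2.1.1.1.2] false OR true = true
[1.2.1.1.1] exactly-one(false, true) = true
[1.2.1.1] NOT true = false
[1.2.1.2.1] true → false = false
[1.2.1.2.2] true OR true OR true = true
[1.2.1.2] false AND true = false
[1.2.1] false → false (antecedent false ⇒ implication holds) = true
[1.2] NOT true = false
[1] false OR false = false
[root] NOT false = true
Overall: true → enabled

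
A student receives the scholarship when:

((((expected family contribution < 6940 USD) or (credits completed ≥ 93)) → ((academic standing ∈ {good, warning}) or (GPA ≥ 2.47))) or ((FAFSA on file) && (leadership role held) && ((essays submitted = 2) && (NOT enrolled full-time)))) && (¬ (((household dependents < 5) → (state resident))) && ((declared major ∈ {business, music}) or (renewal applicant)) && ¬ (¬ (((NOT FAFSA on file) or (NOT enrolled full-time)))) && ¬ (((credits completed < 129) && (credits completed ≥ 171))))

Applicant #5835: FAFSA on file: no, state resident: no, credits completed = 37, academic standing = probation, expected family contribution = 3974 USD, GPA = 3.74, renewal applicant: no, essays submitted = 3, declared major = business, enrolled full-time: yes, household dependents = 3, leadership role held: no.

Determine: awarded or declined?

Atomic conditions:
  expected family contribution < 6940 USD: 3974 < 6940 is true
  credits completed ≥ 93: 37 ≥ 93 is false
  academic standing ∈ {good, warning}: probation is not in the set → false
  GPA ≥ 2.47: 3.74 ≥ 2.47 is true
  FAFSA on file: no → false
  leadership role held: no → false
  essays submitted = 2: 3 == 2 is false
  NOT enrolled full-time: yes → false
  household dependents < 5: 3 < 5 is true
  state resident: no → false
  declared major ∈ {business, music}: business is in the set → true
  renewal applicant: no → false
  NOT FAFSA on file: no → true
  credits completed < 129: 37 < 129 is true
  credits completed ≥ 171: 37 ≥ 171 is false
Combine:
[1.1.1] true OR false = true
[1.1.2] false OR true = true
[1.1] true → true = true
[1.2.3] false AND false = false
[1.2] false AND false AND false = false
[1] true OR false = true
[2.1.1] true → false = false
[2.1] NOT false = true
[2.2] true OR false = true
[2.3.1.1] true OR false = true
[2.3.1] NOT true = false
[2.3] NOT false = true
[2.4.1] true AND false = false
[2.4] NOT false = true
[2] true AND true AND true AND true = true
[root] true AND true = true
Overall: true → awarded

Awarded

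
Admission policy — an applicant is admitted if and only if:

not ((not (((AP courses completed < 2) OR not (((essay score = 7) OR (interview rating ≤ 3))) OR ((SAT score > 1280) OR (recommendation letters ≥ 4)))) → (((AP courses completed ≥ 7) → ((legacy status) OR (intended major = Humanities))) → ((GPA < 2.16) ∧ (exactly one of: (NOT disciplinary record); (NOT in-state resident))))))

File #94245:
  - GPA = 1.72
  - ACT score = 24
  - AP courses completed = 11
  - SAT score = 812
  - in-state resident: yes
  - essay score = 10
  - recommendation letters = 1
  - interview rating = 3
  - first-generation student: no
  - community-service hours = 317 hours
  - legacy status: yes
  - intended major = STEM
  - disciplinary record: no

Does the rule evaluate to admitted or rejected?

Rejected

Atomic conditions:
  AP courses completed < 2: 11 < 2 is false
  essay score = 7: 10 == 7 is false
  interview rating ≤ 3: 3 ≤ 3 is true
  SAT score > 1280: 812 > 1280 is false
  recommendation letters ≥ 4: 1 ≥ 4 is false
  AP courses completed ≥ 7: 11 ≥ 7 is true
  legacy status: yes → true
  intended major = Humanities: STEM == Humanities is false
  GPA < 2.16: 1.72 < 2.16 is true
  NOT disciplinary record: no → true
  NOT in-state resident: yes → false
Combine:
[1.1.1.2.1] false OR true = true
[1.1.1.2] NOT true = false
[1.1.1.3] false OR false = false
[1.1.1] false OR false OR false = false
[1.1] NOT false = true
[1.2.1.2] true OR false = true
[1.2.1] true → true = true
[1.2.2.2] exactly-one(true, false) = true
[1.2.2] true AND true = true
[1.2] true → true = true
[1] true → true = true
[root] NOT true = false
Overall: false → rejected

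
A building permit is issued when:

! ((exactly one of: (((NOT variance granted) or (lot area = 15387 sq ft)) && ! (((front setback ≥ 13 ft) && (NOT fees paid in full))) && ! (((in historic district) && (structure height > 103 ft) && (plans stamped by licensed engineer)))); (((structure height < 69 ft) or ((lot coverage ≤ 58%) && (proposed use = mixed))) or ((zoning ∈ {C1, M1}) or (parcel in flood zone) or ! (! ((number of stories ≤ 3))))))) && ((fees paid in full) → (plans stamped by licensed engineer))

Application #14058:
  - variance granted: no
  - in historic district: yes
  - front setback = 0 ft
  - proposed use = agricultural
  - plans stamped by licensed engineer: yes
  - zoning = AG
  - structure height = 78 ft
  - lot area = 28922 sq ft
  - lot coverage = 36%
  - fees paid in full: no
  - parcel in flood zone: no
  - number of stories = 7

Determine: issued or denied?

Denied

Atomic conditions:
  NOT variance granted: no → true
  lot area = 15387 sq ft: 28922 == 15387 is false
  front setback ≥ 13 ft: 0 ≥ 13 is false
  NOT fees paid in full: no → true
  in historic district: yes → true
  structure height > 103 ft: 78 > 103 is false
  plans stamped by licensed engineer: yes → true
  structure height < 69 ft: 78 < 69 is false
  lot coverage ≤ 58%: 36 ≤ 58 is true
  proposed use = mixed: agricultural == mixed is false
  zoning ∈ {C1, M1}: AG is not in the set → false
  parcel in flood zone: no → false
  number of stories ≤ 3: 7 ≤ 3 is false
  fees paid in full: no → false
Combine:
[1.1.1.1] true OR false = true
[1.1.1.2.1] false AND true = false
[1.1.1.2] NOT false = true
[1.1.1.3.1] true AND false AND true = false
[1.1.1.3] NOT false = true
[1.1.1] true AND true AND true = true
[1.1.2.1.2] true AND false = false
[1.1.2.1] false OR false = false
[1.1.2.2.3.1] NOT false = true
[1.1.2.2.3] NOT true = false
[1.1.2.2] false OR false OR false = false
[1.1.2] false OR false = false
[1.1] exactly-one(true, false) = true
[1] NOT true = false
[2] false → true (antecedent false ⇒ implication holds) = true
[root] false AND true = false
Overall: false → denied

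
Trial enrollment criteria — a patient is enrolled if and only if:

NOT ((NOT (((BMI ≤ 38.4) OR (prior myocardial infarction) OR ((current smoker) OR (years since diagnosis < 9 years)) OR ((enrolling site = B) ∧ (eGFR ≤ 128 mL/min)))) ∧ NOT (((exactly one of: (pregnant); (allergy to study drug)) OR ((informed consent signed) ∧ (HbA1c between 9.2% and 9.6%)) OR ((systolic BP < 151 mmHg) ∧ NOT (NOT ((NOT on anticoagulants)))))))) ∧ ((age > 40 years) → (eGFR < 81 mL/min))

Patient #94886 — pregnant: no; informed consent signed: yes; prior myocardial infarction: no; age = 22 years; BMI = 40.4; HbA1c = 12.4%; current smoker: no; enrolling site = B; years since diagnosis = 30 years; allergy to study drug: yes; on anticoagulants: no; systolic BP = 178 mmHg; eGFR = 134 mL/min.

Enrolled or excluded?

Enrolled

Atomic conditions:
  BMI ≤ 38.4: 40.4 ≤ 38.4 is false
  prior myocardial infarction: no → false
  current smoker: no → false
  years since diagnosis < 9 years: 30 < 9 is false
  enrolling site = B: B == B is true
  eGFR ≤ 128 mL/min: 134 ≤ 128 is false
  pregnant: no → false
  allergy to study drug: yes → true
  informed consent signed: yes → true
  HbA1c between 9.2% and 9.6%: 12.4 in [9.2, 9.6] is false
  systolic BP < 151 mmHg: 178 < 151 is false
  NOT on anticoagulants: no → true
  age > 40 years: 22 > 40 is false
  eGFR < 81 mL/min: 134 < 81 is false
Combine:
[1.1.1.1.3] false OR false = false
[1.1.1.1.4] true AND false = false
[1.1.1.1] false OR false OR false OR false = false
[1.1.1] NOT false = true
[1.1.2.1.1] exactly-one(false, true) = true
[1.1.2.1.2] true AND false = false
[1.1.2.1.3.2.1] NOT true = false
[1.1.2.1.3.2] NOT false = true
[1.1.2.1.3] false AND true = false
[1.1.2.1] true OR false OR false = true
[1.1.2] NOT true = false
[1.1] true AND false = false
[1] NOT false = true
[2] false → false (antecedent false ⇒ implication holds) = true
[root] true AND true = true
Overall: true → enrolled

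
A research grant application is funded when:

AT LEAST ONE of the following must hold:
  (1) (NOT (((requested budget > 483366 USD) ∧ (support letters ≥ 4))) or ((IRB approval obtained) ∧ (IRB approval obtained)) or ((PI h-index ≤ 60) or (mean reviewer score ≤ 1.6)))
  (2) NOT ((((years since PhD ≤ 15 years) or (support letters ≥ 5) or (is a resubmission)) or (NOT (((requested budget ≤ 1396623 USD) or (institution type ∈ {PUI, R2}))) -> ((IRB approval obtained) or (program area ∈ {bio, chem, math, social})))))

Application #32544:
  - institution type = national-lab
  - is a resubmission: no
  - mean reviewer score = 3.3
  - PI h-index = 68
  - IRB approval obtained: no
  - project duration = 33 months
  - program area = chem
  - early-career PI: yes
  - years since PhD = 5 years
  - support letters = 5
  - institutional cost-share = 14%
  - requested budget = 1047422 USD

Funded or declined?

Atomic conditions:
  requested budget > 483366 USD: 1047422 > 483366 is true
  support letters ≥ 4: 5 ≥ 4 is true
  IRB approval obtained: no → false
  PI h-index ≤ 60: 68 ≤ 60 is false
  mean reviewer score ≤ 1.6: 3.3 ≤ 1.6 is false
  years since PhD ≤ 15 years: 5 ≤ 15 is true
  support letters ≥ 5: 5 ≥ 5 is true
  is a resubmission: no → false
  requested budget ≤ 1396623 USD: 1047422 ≤ 1396623 is true
  institution type ∈ {PUI, R2}: national-lab is not in the set → false
  program area ∈ {bio, chem, math, social}: chem is in the set → true
Combine:
[1.1.1] true AND true = true
[1.1] NOT true = false
[1.2] false AND false = false
[1.3] false OR false = false
[1] false OR false OR false = false
[2.1.1] true OR true OR false = true
[2.1.2.1.1] true OR false = true
[2.1.2.1] NOT true = false
[2.1.2.2] false OR true = true
[2.1.2] false → true (antecedent false ⇒ implication holds) = true
[2.1] true OR true = true
[2] NOT true = false
[root] false OR false = false
Overall: false → declined

Declined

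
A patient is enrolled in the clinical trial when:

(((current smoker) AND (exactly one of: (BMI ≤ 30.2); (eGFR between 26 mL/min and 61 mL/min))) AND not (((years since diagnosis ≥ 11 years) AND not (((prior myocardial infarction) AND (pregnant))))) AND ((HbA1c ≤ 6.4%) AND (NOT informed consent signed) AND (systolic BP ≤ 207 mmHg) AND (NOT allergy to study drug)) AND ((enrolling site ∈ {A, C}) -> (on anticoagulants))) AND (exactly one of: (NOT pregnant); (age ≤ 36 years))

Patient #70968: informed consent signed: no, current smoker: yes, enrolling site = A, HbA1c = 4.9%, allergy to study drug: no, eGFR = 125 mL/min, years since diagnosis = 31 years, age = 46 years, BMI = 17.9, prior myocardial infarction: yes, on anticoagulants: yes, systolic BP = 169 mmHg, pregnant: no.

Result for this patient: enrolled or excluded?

Excluded

Atomic conditions:
  current smoker: yes → true
  BMI ≤ 30.2: 17.9 ≤ 30.2 is true
  eGFR between 26 mL/min and 61 mL/min: 125 in [26, 61] is false
  years since diagnosis ≥ 11 years: 31 ≥ 11 is true
  prior myocardial infarction: yes → true
  pregnant: no → false
  HbA1c ≤ 6.4%: 4.9 ≤ 6.4 is true
  NOT informed consent signed: no → true
  systolic BP ≤ 207 mmHg: 169 ≤ 207 is true
  NOT allergy to study drug: no → true
  enrolling site ∈ {A, C}: A is in the set → true
  on anticoagulants: yes → true
  NOT pregnant: no → true
  age ≤ 36 years: 46 ≤ 36 is false
Combine:
[1.1.2] exactly-one(true, false) = true
[1.1] true AND true = true
[1.2.1.2.1] true AND false = false
[1.2.1.2] NOT false = true
[1.2.1] true AND true = true
[1.2] NOT true = false
[1.3] true AND true AND true AND true = true
[1.4] true → true = true
[1] true AND false AND true AND true = false
[2] exactly-one(true, false) = true
[root] false AND true = false
Overall: false → excluded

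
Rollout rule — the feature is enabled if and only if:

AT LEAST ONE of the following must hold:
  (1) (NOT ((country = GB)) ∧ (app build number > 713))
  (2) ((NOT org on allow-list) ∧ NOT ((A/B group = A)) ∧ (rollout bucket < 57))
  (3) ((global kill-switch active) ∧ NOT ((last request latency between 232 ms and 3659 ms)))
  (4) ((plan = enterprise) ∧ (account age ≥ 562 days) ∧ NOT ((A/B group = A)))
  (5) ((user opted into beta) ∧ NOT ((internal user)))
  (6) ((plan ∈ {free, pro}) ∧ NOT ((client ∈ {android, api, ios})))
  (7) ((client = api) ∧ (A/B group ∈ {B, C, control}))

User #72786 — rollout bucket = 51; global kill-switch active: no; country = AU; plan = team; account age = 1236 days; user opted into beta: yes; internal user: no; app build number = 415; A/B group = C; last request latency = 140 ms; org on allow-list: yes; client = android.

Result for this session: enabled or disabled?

Atomic conditions:
  country = GB: AU == GB is false
  app build number > 713: 415 > 713 is false
  NOT org on allow-list: yes → false
  A/B group = A: C == A is false
  rollout bucket < 57: 51 < 57 is true
  global kill-switch active: no → false
  last request latency between 232 ms and 3659 ms: 140 in [232, 3659] is false
  plan = enterprise: team == enterprise is false
  account age ≥ 562 days: 1236 ≥ 562 is true
  user opted into beta: yes → true
  internal user: no → false
  plan ∈ {free, pro}: team is not in the set → false
  client ∈ {android, api, ios}: android is in the set → true
  client = api: android == api is false
  A/B group ∈ {B, C, control}: C is in the set → true
Combine:
[1.1] NOT false = true
[1] true AND false = false
[2.2] NOT false = true
[2] false AND true AND true = false
[3.2] NOT false = true
[3] false AND true = false
[4.3] NOT false = true
[4] false AND true AND true = false
[5.2] NOT false = true
[5] true AND true = true
[6.2] NOT true = false
[6] false AND false = false
[7] false AND true = false
[root] false OR false OR false OR false OR true OR false OR false = true
Overall: true → enabled

Enabled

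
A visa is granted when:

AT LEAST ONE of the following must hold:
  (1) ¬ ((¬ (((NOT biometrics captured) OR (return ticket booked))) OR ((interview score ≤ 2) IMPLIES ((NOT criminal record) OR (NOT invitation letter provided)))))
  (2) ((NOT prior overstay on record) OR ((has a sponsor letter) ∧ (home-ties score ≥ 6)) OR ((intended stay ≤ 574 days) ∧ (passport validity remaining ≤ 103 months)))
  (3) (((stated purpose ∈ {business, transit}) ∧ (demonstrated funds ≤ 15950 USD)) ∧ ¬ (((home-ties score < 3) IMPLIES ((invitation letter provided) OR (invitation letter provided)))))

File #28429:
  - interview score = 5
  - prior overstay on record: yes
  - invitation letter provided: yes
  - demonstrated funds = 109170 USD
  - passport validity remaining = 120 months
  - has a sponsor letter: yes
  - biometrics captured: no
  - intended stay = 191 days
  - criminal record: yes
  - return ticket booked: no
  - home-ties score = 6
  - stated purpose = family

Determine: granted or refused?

Granted

Atomic conditions:
  NOT biometrics captured: no → true
  return ticket booked: no → false
  interview score ≤ 2: 5 ≤ 2 is false
  NOT criminal record: yes → false
  NOT invitation letter provided: yes → false
  NOT prior overstay on record: yes → false
  has a sponsor letter: yes → true
  home-ties score ≥ 6: 6 ≥ 6 is true
  intended stay ≤ 574 days: 191 ≤ 574 is true
  passport validity remaining ≤ 103 months: 120 ≤ 103 is false
  stated purpose ∈ {business, transit}: family is not in the set → false
  demonstrated funds ≤ 15950 USD: 109170 ≤ 15950 is false
  home-ties score < 3: 6 < 3 is false
  invitation letter provided: yes → true
Combine:
[1.1.1.1] true OR false = true
[1.1.1] NOT true = false
[1.1.2.2] false OR false = false
[1.1.2] false → false (antecedent false ⇒ implication holds) = true
[1.1] false OR true = true
[1] NOT true = false
[2.2] true AND true = true
[2.3] true AND false = false
[2] false OR true OR false = true
[3.1] false AND false = false
[3.2.1.2] true OR true = true
[3.2.1] false → true (antecedent false ⇒ implication holds) = true
[3.2] NOT true = false
[3] false AND false = false
[root] false OR true OR false = true
Overall: true → granted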